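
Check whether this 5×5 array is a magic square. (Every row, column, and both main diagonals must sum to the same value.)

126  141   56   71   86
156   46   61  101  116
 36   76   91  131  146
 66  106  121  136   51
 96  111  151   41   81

Yes

Row 1: 126 + 141 + 56 + 71 + 86 = 480.
Row 2: 156 + 46 + 61 + 101 + 116 = 480.
Row 3: 36 + 76 + 91 + 131 + 146 = 480.
Row 4: 66 + 106 + 121 + 136 + 51 = 480.
Row 5: 96 + 111 + 151 + 41 + 81 = 480.
Column 1: 126 + 156 + 36 + 66 + 96 = 480.
Column 2: 141 + 46 + 76 + 106 + 111 = 480.
Column 3: 56 + 61 + 91 + 121 + 151 = 480.
Column 4: 71 + 101 + 131 + 136 + 41 = 480.
Column 5: 86 + 116 + 146 + 51 + 81 = 480.
Main diagonal: 126 + 46 + 91 + 136 + 81 = 480.
Anti-diagonal: 86 + 101 + 91 + 106 + 96 = 480.
All lines sum to 480.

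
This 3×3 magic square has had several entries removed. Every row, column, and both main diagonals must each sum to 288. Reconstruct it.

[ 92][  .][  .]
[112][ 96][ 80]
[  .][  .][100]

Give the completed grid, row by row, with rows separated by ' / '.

From column 1, 288 − (92 + 112) gives (3,1) = 84.
Column 3: 80 + 100 + ? = 288, so (1,3) = 108.
Row 1: 92 + 108 + ? = 288, so (1,2) = 88.
Row 3 needs 288; the known cells sum to 184, so (3,2) = 104.

92 88 108 / 112 96 80 / 84 104 100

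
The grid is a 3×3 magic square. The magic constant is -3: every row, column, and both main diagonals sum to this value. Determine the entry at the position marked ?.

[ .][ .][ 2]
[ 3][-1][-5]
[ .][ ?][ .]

1

The remaining cell in column 3 is (3,3) = -3 − (-3) = 0.
Main diagonal: -1 + 0 + ? = -3, so (1,1) = -2.
The remaining cell in anti-diagonal is (3,1) = -3 − 1 = -4.
Row 1 must total -3; the given cells sum to 0, so (1,2) = -3.
Row 3 must total -3; the given cells sum to -4, so (3,2) = 1.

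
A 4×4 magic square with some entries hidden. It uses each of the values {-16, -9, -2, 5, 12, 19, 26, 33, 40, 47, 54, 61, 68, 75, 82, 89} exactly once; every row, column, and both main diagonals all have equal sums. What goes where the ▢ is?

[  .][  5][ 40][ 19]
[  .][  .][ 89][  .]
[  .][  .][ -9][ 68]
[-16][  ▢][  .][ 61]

The 16 entries sum to 584, so each line sums to 584/4 = 146.
Row 1 must total 146; the given cells sum to 64, so (1,1) = 82.
The remaining cell in column 3 is (4,3) = 146 − 120 = 26.
Column 4 must total 146; the given cells sum to 148, so (2,4) = -2.
The remaining cell in main diagonal is (2,2) = 146 − 134 = 12.
From anti-diagonal, 146 − (19 + 89 + (-16)) gives (3,2) = 54.
Row 2: 12 + 89 + (-2) + ? = 146, so (2,1) = 47.
Row 3: 54 + (-9) + 68 + ? = 146, so (3,1) = 33.
Using row 4: -16 + 26 + 61 + ? → (4,2) = 146 − 71 = 75.

75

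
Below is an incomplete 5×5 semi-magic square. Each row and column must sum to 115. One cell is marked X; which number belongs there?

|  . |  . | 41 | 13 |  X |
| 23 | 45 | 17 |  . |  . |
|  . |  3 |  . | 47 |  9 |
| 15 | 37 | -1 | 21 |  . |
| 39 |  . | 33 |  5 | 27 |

35

Row 4 must total 115; the given cells sum to 72, so (4,5) = 43.
The remaining cell in row 5 is (5,2) = 115 − 104 = 11.
Column 2 needs 115; the known cells sum to 96, so (1,2) = 19.
Column 3 must total 115; the given cells sum to 90, so (3,3) = 25.
Column 4 needs 115; the known cells sum to 86, so (2,4) = 29.
The remaining cell in row 2 is (2,5) = 115 − 114 = 1.
The remaining cell in row 3 is (3,1) = 115 − 84 = 31.
Column 1: 23 + 31 + 15 + 39 + ? = 115, so (1,1) = 7.
The remaining cell in column 5 is (1,5) = 115 − 80 = 35.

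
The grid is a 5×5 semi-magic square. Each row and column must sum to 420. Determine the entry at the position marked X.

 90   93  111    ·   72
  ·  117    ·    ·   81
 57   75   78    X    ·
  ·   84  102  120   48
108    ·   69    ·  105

Row 1 must total 420; the given cells sum to 366, so (1,4) = 54.
Using row 4: 84 + 102 + 120 + 48 + ? → (4,1) = 420 − 354 = 66.
Column 1 needs 420; the known cells sum to 321, so (2,1) = 99.
Column 2 must total 420; the given cells sum to 369, so (5,2) = 51.
The remaining cell in column 3 is (2,3) = 420 − 360 = 60.
Using column 5: 72 + 81 + 48 + 105 + ? → (3,5) = 420 − 306 = 114.
From row 2, 420 − (99 + 117 + 60 + 81) gives (2,4) = 63.
The remaining cell in row 3 is (3,4) = 420 − 324 = 96.

96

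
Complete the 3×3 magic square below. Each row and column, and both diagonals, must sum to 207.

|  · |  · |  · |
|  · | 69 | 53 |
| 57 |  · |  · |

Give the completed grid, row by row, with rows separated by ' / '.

65 61 81 / 85 69 53 / 57 77 73

From row 2, 207 − (69 + 53) gives (2,1) = 85.
The remaining cell in column 1 is (1,1) = 207 − 142 = 65.
Main diagonal needs 207; the known cells sum to 134, so (3,3) = 73.
Using anti-diagonal: 69 + 57 + ? → (1,3) = 207 − 126 = 81.
Row 1 needs 207; the known cells sum to 146, so (1,2) = 61.
The remaining cell in row 3 is (3,2) = 207 − 130 = 77.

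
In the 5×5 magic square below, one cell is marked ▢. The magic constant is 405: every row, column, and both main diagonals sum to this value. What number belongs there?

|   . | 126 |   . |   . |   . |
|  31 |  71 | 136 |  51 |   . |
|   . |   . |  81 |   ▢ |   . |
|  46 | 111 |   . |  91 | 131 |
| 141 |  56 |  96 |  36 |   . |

The remaining cell in row 2 is (2,5) = 405 − 289 = 116.
Row 4 must total 405; the given cells sum to 379, so (4,3) = 26.
Row 5 needs 405; the known cells sum to 329, so (5,5) = 76.
From column 2, 405 − (126 + 71 + 111 + 56) gives (3,2) = 41.
Column 3 needs 405; the known cells sum to 339, so (1,3) = 66.
Using main diagonal: 71 + 81 + 91 + 76 + ? → (1,1) = 405 − 319 = 86.
Anti-diagonal must total 405; the given cells sum to 384, so (1,5) = 21.
Using row 1: 86 + 126 + 66 + 21 + ? → (1,4) = 405 − 299 = 106.
Column 1 must total 405; the given cells sum to 304, so (3,1) = 101.
Column 4: 106 + 51 + 91 + 36 + ? = 405, so (3,4) = 121.

121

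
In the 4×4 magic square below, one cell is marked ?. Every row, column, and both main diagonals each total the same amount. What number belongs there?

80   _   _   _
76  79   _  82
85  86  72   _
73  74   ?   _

84

Column 1 is complete and sums to 314; that is the magic constant.
Using row 2: 76 + 79 + 82 + ? → (2,3) = 314 − 237 = 77.
Row 3 needs 314; the known cells sum to 243, so (3,4) = 71.
Column 2: 79 + 86 + 74 + ? = 314, so (1,2) = 75.
The remaining cell in main diagonal is (4,4) = 314 − 231 = 83.
Anti-diagonal: 77 + 86 + 73 + ? = 314, so (1,4) = 78.
From row 1, 314 − (80 + 75 + 78) gives (1,3) = 81.
Row 4: 73 + 74 + 83 + ? = 314, so (4,3) = 84.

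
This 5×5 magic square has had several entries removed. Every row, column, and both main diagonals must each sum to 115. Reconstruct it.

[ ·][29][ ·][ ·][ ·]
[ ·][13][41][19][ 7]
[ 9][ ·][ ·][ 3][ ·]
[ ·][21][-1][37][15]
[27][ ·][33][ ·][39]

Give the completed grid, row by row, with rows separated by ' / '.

1 29 17 45 23 / 35 13 41 19 7 / 9 47 25 3 31 / 43 21 -1 37 15 / 27 5 33 11 39

Using row 2: 13 + 41 + 19 + 7 + ? → (2,1) = 115 − 80 = 35.
Row 4 must total 115; the given cells sum to 72, so (4,1) = 43.
Using column 1: 35 + 9 + 43 + 27 + ? → (1,1) = 115 − 114 = 1.
Main diagonal must total 115; the given cells sum to 90, so (3,3) = 25.
Using anti-diagonal: 19 + 25 + 21 + 27 + ? → (1,5) = 115 − 92 = 23.
Column 3 needs 115; the known cells sum to 98, so (1,3) = 17.
Column 5 must total 115; the given cells sum to 84, so (3,5) = 31.
Row 1 needs 115; the known cells sum to 70, so (1,4) = 45.
Row 3 must total 115; the given cells sum to 68, so (3,2) = 47.
Column 2: 29 + 13 + 47 + 21 + ? = 115, so (5,2) = 5.
From column 4, 115 − (45 + 19 + 3 + 37) gives (5,4) = 11.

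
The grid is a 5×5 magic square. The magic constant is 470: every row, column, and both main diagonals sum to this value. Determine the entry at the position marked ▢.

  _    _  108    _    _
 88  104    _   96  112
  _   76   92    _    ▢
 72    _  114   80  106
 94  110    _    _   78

Row 2 must total 470; the given cells sum to 400, so (2,3) = 70.
Using row 4: 72 + 114 + 80 + 106 + ? → (4,2) = 470 − 372 = 98.
Column 2: 104 + 76 + 98 + 110 + ? = 470, so (1,2) = 82.
Column 3 must total 470; the given cells sum to 384, so (5,3) = 86.
Using main diagonal: 104 + 92 + 80 + 78 + ? → (1,1) = 470 − 354 = 116.
Using anti-diagonal: 96 + 92 + 98 + 94 + ? → (1,5) = 470 − 380 = 90.
From row 1, 470 − (116 + 82 + 108 + 90) gives (1,4) = 74.
Row 5 needs 470; the known cells sum to 368, so (5,4) = 102.
The remaining cell in column 1 is (3,1) = 470 − 370 = 100.
Column 4 must total 470; the given cells sum to 352, so (3,4) = 118.
Column 5 needs 470; the known cells sum to 386, so (3,5) = 84.

84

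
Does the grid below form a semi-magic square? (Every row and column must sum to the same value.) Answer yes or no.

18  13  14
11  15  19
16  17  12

Yes

Row 1: 18 + 13 + 14 = 45.
Row 2: 11 + 15 + 19 = 45.
Row 3: 16 + 17 + 12 = 45.
Column 1: 18 + 11 + 16 = 45.
Column 2: 13 + 15 + 17 = 45.
Column 3: 14 + 19 + 12 = 45.
All lines sum to 45.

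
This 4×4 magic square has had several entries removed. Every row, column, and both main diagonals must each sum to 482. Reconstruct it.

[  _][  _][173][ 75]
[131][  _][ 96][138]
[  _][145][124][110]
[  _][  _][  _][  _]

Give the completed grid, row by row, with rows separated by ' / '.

From row 2, 482 − (131 + 96 + 138) gives (2,2) = 117.
Row 3: 145 + 124 + 110 + ? = 482, so (3,1) = 103.
Using column 3: 173 + 96 + 124 + ? → (4,3) = 482 − 393 = 89.
Column 4: 75 + 138 + 110 + ? = 482, so (4,4) = 159.
The remaining cell in main diagonal is (1,1) = 482 − 400 = 82.
Anti-diagonal needs 482; the known cells sum to 316, so (4,1) = 166.
From row 1, 482 − (82 + 173 + 75) gives (1,2) = 152.
Using row 4: 166 + 89 + 159 + ? → (4,2) = 482 − 414 = 68.

82 152 173 75 / 131 117 96 138 / 103 145 124 110 / 166 68 89 159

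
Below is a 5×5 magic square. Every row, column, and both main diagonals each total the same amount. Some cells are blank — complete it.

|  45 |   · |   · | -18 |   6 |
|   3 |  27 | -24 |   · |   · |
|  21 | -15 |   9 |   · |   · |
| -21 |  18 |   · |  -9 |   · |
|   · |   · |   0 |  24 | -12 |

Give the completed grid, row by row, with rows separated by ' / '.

45 -6 33 -18 6 / 3 27 -24 15 39 / 21 -15 9 48 -3 / -21 18 42 -9 30 / 12 36 0 24 -12

Main diagonal is already complete: 45 + 27 + 9 + -9 + -12 = 60, so that is the magic constant.
Using column 1: 45 + 3 + 21 + (-21) + ? → (5,1) = 60 − 48 = 12.
Anti-diagonal: 6 + 9 + 18 + 12 + ? = 60, so (2,4) = 15.
Row 2 must total 60; the given cells sum to 21, so (2,5) = 39.
Row 5: 12 + 0 + 24 + (-12) + ? = 60, so (5,2) = 36.
Column 2: 27 + (-15) + 18 + 36 + ? = 60, so (1,2) = -6.
Column 4 needs 60; the known cells sum to 12, so (3,4) = 48.
The remaining cell in row 1 is (1,3) = 60 − 27 = 33.
The remaining cell in row 3 is (3,5) = 60 − 63 = -3.
Column 3: 33 + (-24) + 9 + 0 + ? = 60, so (4,3) = 42.
Column 5: 6 + 39 + (-3) + (-12) + ? = 60, so (4,5) = 30.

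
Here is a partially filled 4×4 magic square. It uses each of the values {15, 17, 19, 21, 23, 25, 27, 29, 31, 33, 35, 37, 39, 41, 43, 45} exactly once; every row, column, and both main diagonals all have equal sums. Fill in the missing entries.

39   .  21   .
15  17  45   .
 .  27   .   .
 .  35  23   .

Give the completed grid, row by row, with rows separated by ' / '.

39 41 21 19 / 15 17 45 43 / 37 27 31 25 / 29 35 23 33

The 16 entries sum to 480, so each line sums to 480/4 = 120.
The remaining cell in row 2 is (2,4) = 120 − 77 = 43.
From column 2, 120 − (17 + 27 + 35) gives (1,2) = 41.
From column 3, 120 − (21 + 45 + 23) gives (3,3) = 31.
Using main diagonal: 39 + 17 + 31 + ? → (4,4) = 120 − 87 = 33.
Row 1 must total 120; the given cells sum to 101, so (1,4) = 19.
From row 4, 120 − (35 + 23 + 33) gives (4,1) = 29.
Column 1: 39 + 15 + 29 + ? = 120, so (3,1) = 37.
Column 4 must total 120; the given cells sum to 95, so (3,4) = 25.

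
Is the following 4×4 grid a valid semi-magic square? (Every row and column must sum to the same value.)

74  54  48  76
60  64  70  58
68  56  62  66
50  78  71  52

Row 1: 74 + 54 + 48 + 76 = 252.
Row 2: 60 + 64 + 70 + 58 = 252.
Row 3: 68 + 56 + 62 + 66 = 252.
Row 4: 50 + 78 + 71 + 52 = 251.
Column 1: 74 + 60 + 68 + 50 = 252.
Column 2: 54 + 64 + 56 + 78 = 252.
Column 3: 48 + 70 + 62 + 71 = 251.
Column 4: 76 + 58 + 66 + 52 = 252.

No — column 2 sums to 252 but column 3 sums to 251.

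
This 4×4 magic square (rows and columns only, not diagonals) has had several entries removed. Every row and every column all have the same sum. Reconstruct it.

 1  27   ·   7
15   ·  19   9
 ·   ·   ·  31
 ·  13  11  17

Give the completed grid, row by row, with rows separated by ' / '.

Column 4 is already complete: 7 + 9 + 31 + 17 = 64, so that is the magic constant.
The remaining cell in row 1 is (1,3) = 64 − 35 = 29.
Row 2 must total 64; the given cells sum to 43, so (2,2) = 21.
The remaining cell in row 4 is (4,1) = 64 − 41 = 23.
From column 1, 64 − (1 + 15 + 23) gives (3,1) = 25.
Using column 2: 27 + 21 + 13 + ? → (3,2) = 64 − 61 = 3.
Column 3: 29 + 19 + 11 + ? = 64, so (3,3) = 5.

1 27 29 7 / 15 21 19 9 / 25 3 5 31 / 23 13 11 17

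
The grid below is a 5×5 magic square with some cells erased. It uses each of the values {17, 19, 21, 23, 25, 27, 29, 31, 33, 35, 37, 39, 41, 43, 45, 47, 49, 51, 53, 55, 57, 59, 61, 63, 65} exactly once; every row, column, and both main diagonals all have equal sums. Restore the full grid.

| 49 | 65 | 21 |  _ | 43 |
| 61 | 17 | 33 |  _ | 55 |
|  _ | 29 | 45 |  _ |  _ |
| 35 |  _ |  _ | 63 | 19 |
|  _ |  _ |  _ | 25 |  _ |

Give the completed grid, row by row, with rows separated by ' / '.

The 25 entries sum to 1025, so each line sums to 1025/5 = 205.
The remaining cell in row 1 is (1,4) = 205 − 178 = 27.
Row 2 must total 205; the given cells sum to 166, so (2,4) = 39.
The remaining cell in column 4 is (3,4) = 205 − 154 = 51.
Main diagonal must total 205; the given cells sum to 174, so (5,5) = 31.
From column 5, 205 − (43 + 55 + 19 + 31) gives (3,5) = 57.
Using row 3: 29 + 45 + 51 + 57 + ? → (3,1) = 205 − 182 = 23.
Column 1 needs 205; the known cells sum to 168, so (5,1) = 37.
Anti-diagonal must total 205; the given cells sum to 164, so (4,2) = 41.
The remaining cell in row 4 is (4,3) = 205 − 158 = 47.
Column 2 must total 205; the given cells sum to 152, so (5,2) = 53.
Using column 3: 21 + 33 + 45 + 47 + ? → (5,3) = 205 − 146 = 59.

49 65 21 27 43 / 61 17 33 39 55 / 23 29 45 51 57 / 35 41 47 63 19 / 37 53 59 25 31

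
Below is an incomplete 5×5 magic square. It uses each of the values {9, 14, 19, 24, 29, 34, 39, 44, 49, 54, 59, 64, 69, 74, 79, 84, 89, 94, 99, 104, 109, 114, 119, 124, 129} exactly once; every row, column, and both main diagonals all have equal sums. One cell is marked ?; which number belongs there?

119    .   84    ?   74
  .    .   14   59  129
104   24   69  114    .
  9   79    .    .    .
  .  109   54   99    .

The 25 entries sum to 1725, so each line sums to 1725/5 = 345.
From row 3, 345 − (104 + 24 + 69 + 114) gives (3,5) = 34.
Column 3: 84 + 14 + 69 + 54 + ? = 345, so (4,3) = 124.
Anti-diagonal must total 345; the given cells sum to 281, so (5,1) = 64.
Row 5 must total 345; the given cells sum to 326, so (5,5) = 19.
Column 1 must total 345; the given cells sum to 296, so (2,1) = 49.
Column 5: 74 + 129 + 34 + 19 + ? = 345, so (4,5) = 89.
Row 2 must total 345; the given cells sum to 251, so (2,2) = 94.
Row 4 needs 345; the known cells sum to 301, so (4,4) = 44.
Column 2 needs 345; the known cells sum to 306, so (1,2) = 39.
The remaining cell in column 4 is (1,4) = 345 − 316 = 29.

29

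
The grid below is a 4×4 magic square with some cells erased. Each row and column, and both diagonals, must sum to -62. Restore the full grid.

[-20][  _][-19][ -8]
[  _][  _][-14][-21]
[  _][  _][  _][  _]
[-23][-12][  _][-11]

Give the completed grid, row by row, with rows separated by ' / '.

Row 1: -20 + (-19) + (-8) + ? = -62, so (1,2) = -15.
Row 4 needs -62; the known cells sum to -46, so (4,3) = -16.
The remaining cell in column 3 is (3,3) = -62 − (-49) = -13.
Using column 4: -8 + (-21) + (-11) + ? → (3,4) = -62 − (-40) = -22.
The remaining cell in main diagonal is (2,2) = -62 − (-44) = -18.
Anti-diagonal must total -62; the given cells sum to -45, so (3,2) = -17.
Row 2 needs -62; the known cells sum to -53, so (2,1) = -9.
The remaining cell in row 3 is (3,1) = -62 − (-52) = -10.

-20 -15 -19 -8 / -9 -18 -14 -21 / -10 -17 -13 -22 / -23 -12 -16 -11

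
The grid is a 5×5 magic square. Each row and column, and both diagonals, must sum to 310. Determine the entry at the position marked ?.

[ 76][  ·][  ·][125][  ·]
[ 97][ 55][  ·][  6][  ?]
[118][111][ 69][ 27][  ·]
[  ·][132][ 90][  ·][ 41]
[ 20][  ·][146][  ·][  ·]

Row 3 needs 310; the known cells sum to 325, so (3,5) = -15.
From column 1, 310 − (76 + 97 + 118 + 20) gives (4,1) = -1.
The remaining cell in anti-diagonal is (1,5) = 310 − 227 = 83.
Row 4: -1 + 132 + 90 + 41 + ? = 310, so (4,4) = 48.
Column 4 must total 310; the given cells sum to 206, so (5,4) = 104.
Main diagonal must total 310; the given cells sum to 248, so (5,5) = 62.
The remaining cell in row 5 is (5,2) = 310 − 332 = -22.
Column 2 needs 310; the known cells sum to 276, so (1,2) = 34.
Column 5 must total 310; the given cells sum to 171, so (2,5) = 139.

139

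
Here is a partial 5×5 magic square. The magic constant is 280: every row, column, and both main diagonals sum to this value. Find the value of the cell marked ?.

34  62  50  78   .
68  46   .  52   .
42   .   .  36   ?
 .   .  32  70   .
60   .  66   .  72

64

Using row 1: 34 + 62 + 50 + 78 + ? → (1,5) = 280 − 224 = 56.
Column 1 needs 280; the known cells sum to 204, so (4,1) = 76.
Column 4 needs 280; the known cells sum to 236, so (5,4) = 44.
Using main diagonal: 34 + 46 + 70 + 72 + ? → (3,3) = 280 − 222 = 58.
The remaining cell in anti-diagonal is (4,2) = 280 − 226 = 54.
Row 4 needs 280; the known cells sum to 232, so (4,5) = 48.
From row 5, 280 − (60 + 66 + 44 + 72) gives (5,2) = 38.
From column 2, 280 − (62 + 46 + 54 + 38) gives (3,2) = 80.
The remaining cell in column 3 is (2,3) = 280 − 206 = 74.
Row 2 needs 280; the known cells sum to 240, so (2,5) = 40.
The remaining cell in row 3 is (3,5) = 280 − 216 = 64.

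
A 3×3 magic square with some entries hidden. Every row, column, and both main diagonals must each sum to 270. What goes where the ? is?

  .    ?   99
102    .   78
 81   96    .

84

Row 2: 102 + 78 + ? = 270, so (2,2) = 90.
Using row 3: 81 + 96 + ? → (3,3) = 270 − 177 = 93.
Column 1 must total 270; the given cells sum to 183, so (1,1) = 87.
Column 2 must total 270; the given cells sum to 186, so (1,2) = 84.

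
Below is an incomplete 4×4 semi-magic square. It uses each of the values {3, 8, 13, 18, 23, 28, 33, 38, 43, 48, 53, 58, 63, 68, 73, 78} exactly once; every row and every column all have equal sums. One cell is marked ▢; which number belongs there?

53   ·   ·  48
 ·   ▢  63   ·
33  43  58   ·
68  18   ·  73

The 16 entries sum to 648, so each line sums to 648/4 = 162.
Row 3 needs 162; the known cells sum to 134, so (3,4) = 28.
The remaining cell in row 4 is (4,3) = 162 − 159 = 3.
Column 1 needs 162; the known cells sum to 154, so (2,1) = 8.
Column 3 needs 162; the known cells sum to 124, so (1,3) = 38.
Column 4 needs 162; the known cells sum to 149, so (2,4) = 13.
Using row 1: 53 + 38 + 48 + ? → (1,2) = 162 − 139 = 23.
Row 2 must total 162; the given cells sum to 84, so (2,2) = 78.

78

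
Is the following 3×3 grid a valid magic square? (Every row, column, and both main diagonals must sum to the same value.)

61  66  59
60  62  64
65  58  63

Row 1: 61 + 66 + 59 = 186.
Row 2: 60 + 62 + 64 = 186.
Row 3: 65 + 58 + 63 = 186.
Column 1: 61 + 60 + 65 = 186.
Column 2: 66 + 62 + 58 = 186.
Column 3: 59 + 64 + 63 = 186.
Main diagonal: 61 + 62 + 63 = 186.
Anti-diagonal: 59 + 62 + 65 = 186.
All lines sum to 186.

Yes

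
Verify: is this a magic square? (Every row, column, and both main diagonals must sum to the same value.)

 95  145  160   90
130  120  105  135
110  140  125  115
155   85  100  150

Yes

Row 1: 95 + 145 + 160 + 90 = 490.
Row 2: 130 + 120 + 105 + 135 = 490.
Row 3: 110 + 140 + 125 + 115 = 490.
Row 4: 155 + 85 + 100 + 150 = 490.
Column 1: 95 + 130 + 110 + 155 = 490.
Column 2: 145 + 120 + 140 + 85 = 490.
Column 3: 160 + 105 + 125 + 100 = 490.
Column 4: 90 + 135 + 115 + 150 = 490.
Main diagonal: 95 + 120 + 125 + 150 = 490.
Anti-diagonal: 90 + 105 + 140 + 155 = 490.
All lines sum to 490.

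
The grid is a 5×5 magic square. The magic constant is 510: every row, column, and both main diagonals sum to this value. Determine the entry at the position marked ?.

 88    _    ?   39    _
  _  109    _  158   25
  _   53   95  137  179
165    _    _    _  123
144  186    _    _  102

172

The remaining cell in row 3 is (3,1) = 510 − 464 = 46.
Column 1 needs 510; the known cells sum to 443, so (2,1) = 67.
Column 5 must total 510; the given cells sum to 429, so (1,5) = 81.
From main diagonal, 510 − (88 + 109 + 95 + 102) gives (4,4) = 116.
From anti-diagonal, 510 − (81 + 158 + 95 + 144) gives (4,2) = 32.
Row 2 must total 510; the given cells sum to 359, so (2,3) = 151.
Row 4 needs 510; the known cells sum to 436, so (4,3) = 74.
Column 2: 109 + 53 + 32 + 186 + ? = 510, so (1,2) = 130.
Column 4 needs 510; the known cells sum to 450, so (5,4) = 60.
From row 1, 510 − (88 + 130 + 39 + 81) gives (1,3) = 172.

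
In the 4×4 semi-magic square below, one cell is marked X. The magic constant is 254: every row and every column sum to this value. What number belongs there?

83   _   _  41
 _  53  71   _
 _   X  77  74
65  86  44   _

Using row 4: 65 + 86 + 44 + ? → (4,4) = 254 − 195 = 59.
Column 3: 71 + 77 + 44 + ? = 254, so (1,3) = 62.
The remaining cell in column 4 is (2,4) = 254 − 174 = 80.
Row 1 must total 254; the given cells sum to 186, so (1,2) = 68.
Row 2 must total 254; the given cells sum to 204, so (2,1) = 50.
Column 1 must total 254; the given cells sum to 198, so (3,1) = 56.
Column 2: 68 + 53 + 86 + ? = 254, so (3,2) = 47.

47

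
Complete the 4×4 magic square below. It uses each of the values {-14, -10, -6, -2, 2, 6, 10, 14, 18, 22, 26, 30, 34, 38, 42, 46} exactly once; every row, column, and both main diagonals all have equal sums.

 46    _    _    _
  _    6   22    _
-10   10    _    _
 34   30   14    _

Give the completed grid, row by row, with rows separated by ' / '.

The 16 entries sum to 256, so each line sums to 256/4 = 64.
Using row 4: 34 + 30 + 14 + ? → (4,4) = 64 − 78 = -14.
Column 1: 46 + (-10) + 34 + ? = 64, so (2,1) = -6.
Column 2 needs 64; the known cells sum to 46, so (1,2) = 18.
Main diagonal: 46 + 6 + (-14) + ? = 64, so (3,3) = 26.
Using anti-diagonal: 22 + 10 + 34 + ? → (1,4) = 64 − 66 = -2.
Row 1 must total 64; the given cells sum to 62, so (1,3) = 2.
From row 2, 64 − (-6 + 6 + 22) gives (2,4) = 42.
The remaining cell in row 3 is (3,4) = 64 − 26 = 38.

46 18 2 -2 / -6 6 22 42 / -10 10 26 38 / 34 30 14 -14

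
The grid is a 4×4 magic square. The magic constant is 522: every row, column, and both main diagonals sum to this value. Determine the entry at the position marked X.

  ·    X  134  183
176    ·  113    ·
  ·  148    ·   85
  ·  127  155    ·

106

Column 3 must total 522; the given cells sum to 402, so (3,3) = 120.
Anti-diagonal: 183 + 113 + 148 + ? = 522, so (4,1) = 78.
Row 3: 148 + 120 + 85 + ? = 522, so (3,1) = 169.
From row 4, 522 − (78 + 127 + 155) gives (4,4) = 162.
Column 1 must total 522; the given cells sum to 423, so (1,1) = 99.
Column 4: 183 + 85 + 162 + ? = 522, so (2,4) = 92.
From main diagonal, 522 − (99 + 120 + 162) gives (2,2) = 141.
Row 1: 99 + 134 + 183 + ? = 522, so (1,2) = 106.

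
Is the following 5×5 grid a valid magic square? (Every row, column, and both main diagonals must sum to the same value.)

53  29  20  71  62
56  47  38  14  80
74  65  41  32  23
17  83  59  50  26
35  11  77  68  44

Row 1: 53 + 29 + 20 + 71 + 62 = 235.
Row 2: 56 + 47 + 38 + 14 + 80 = 235.
Row 3: 74 + 65 + 41 + 32 + 23 = 235.
Row 4: 17 + 83 + 59 + 50 + 26 = 235.
Row 5: 35 + 11 + 77 + 68 + 44 = 235.
Column 1: 53 + 56 + 74 + 17 + 35 = 235.
Column 2: 29 + 47 + 65 + 83 + 11 = 235.
Column 3: 20 + 38 + 41 + 59 + 77 = 235.
Column 4: 71 + 14 + 32 + 50 + 68 = 235.
Column 5: 62 + 80 + 23 + 26 + 44 = 235.
Main diagonal: 53 + 47 + 41 + 50 + 44 = 235.
Anti-diagonal: 62 + 14 + 41 + 83 + 35 = 235.
All lines sum to 235.

Yes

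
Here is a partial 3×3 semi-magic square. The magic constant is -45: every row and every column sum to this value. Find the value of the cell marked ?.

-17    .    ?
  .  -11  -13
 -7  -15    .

-9

The remaining cell in row 2 is (2,1) = -45 − (-24) = -21.
The remaining cell in row 3 is (3,3) = -45 − (-22) = -23.
Column 2: -11 + (-15) + ? = -45, so (1,2) = -19.
Column 3 needs -45; the known cells sum to -36, so (1,3) = -9.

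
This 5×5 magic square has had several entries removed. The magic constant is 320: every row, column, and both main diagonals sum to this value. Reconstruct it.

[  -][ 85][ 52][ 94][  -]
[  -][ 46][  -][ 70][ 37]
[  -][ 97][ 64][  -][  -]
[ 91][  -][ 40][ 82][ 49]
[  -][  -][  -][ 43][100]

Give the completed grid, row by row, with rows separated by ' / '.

Using row 4: 91 + 40 + 82 + 49 + ? → (4,2) = 320 − 262 = 58.
Column 2 must total 320; the given cells sum to 286, so (5,2) = 34.
Column 4 must total 320; the given cells sum to 289, so (3,4) = 31.
Main diagonal needs 320; the known cells sum to 292, so (1,1) = 28.
Using row 1: 28 + 85 + 52 + 94 + ? → (1,5) = 320 − 259 = 61.
The remaining cell in column 5 is (3,5) = 320 − 247 = 73.
Anti-diagonal must total 320; the given cells sum to 253, so (5,1) = 67.
Row 3 needs 320; the known cells sum to 265, so (3,1) = 55.
The remaining cell in row 5 is (5,3) = 320 − 244 = 76.
Using column 1: 28 + 55 + 91 + 67 + ? → (2,1) = 320 − 241 = 79.
Column 3: 52 + 64 + 40 + 76 + ? = 320, so (2,3) = 88.

28 85 52 94 61 / 79 46 88 70 37 / 55 97 64 31 73 / 91 58 40 82 49 / 67 34 76 43 100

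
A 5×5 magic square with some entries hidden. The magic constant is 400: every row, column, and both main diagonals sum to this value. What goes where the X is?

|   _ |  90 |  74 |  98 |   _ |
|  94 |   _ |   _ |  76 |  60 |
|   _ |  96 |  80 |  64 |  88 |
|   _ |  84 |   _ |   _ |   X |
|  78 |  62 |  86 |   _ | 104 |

66

Row 3: 96 + 80 + 64 + 88 + ? = 400, so (3,1) = 72.
Row 5 needs 400; the known cells sum to 330, so (5,4) = 70.
From column 2, 400 − (90 + 96 + 84 + 62) gives (2,2) = 68.
Column 4 needs 400; the known cells sum to 308, so (4,4) = 92.
Main diagonal: 68 + 80 + 92 + 104 + ? = 400, so (1,1) = 56.
From anti-diagonal, 400 − (76 + 80 + 84 + 78) gives (1,5) = 82.
Row 2 needs 400; the known cells sum to 298, so (2,3) = 102.
Column 1 needs 400; the known cells sum to 300, so (4,1) = 100.
The remaining cell in column 3 is (4,3) = 400 − 342 = 58.
From column 5, 400 − (82 + 60 + 88 + 104) gives (4,5) = 66.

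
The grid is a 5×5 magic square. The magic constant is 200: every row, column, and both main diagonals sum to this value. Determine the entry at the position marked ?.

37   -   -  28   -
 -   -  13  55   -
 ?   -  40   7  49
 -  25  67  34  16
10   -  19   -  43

31

Row 4 needs 200; the known cells sum to 142, so (4,1) = 58.
The remaining cell in column 3 is (1,3) = 200 − 139 = 61.
Using column 4: 28 + 55 + 7 + 34 + ? → (5,4) = 200 − 124 = 76.
Main diagonal must total 200; the given cells sum to 154, so (2,2) = 46.
Anti-diagonal must total 200; the given cells sum to 130, so (1,5) = 70.
Row 1: 37 + 61 + 28 + 70 + ? = 200, so (1,2) = 4.
The remaining cell in row 5 is (5,2) = 200 − 148 = 52.
Column 2 needs 200; the known cells sum to 127, so (3,2) = 73.
Column 5: 70 + 49 + 16 + 43 + ? = 200, so (2,5) = 22.
Using row 2: 46 + 13 + 55 + 22 + ? → (2,1) = 200 − 136 = 64.
From row 3, 200 − (73 + 40 + 7 + 49) gives (3,1) = 31.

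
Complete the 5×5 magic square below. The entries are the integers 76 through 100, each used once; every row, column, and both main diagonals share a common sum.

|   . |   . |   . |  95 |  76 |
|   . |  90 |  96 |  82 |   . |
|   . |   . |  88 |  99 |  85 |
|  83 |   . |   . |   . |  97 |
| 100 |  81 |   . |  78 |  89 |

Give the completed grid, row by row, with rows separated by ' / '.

87 98 84 95 76 / 79 90 96 82 93 / 91 77 88 99 85 / 83 94 80 86 97 / 100 81 92 78 89

The entries are 76 through 100, which sum to 2200, so each line sums to 2200/5 = 440.
From row 5, 440 − (100 + 81 + 78 + 89) gives (5,3) = 92.
Column 4 must total 440; the given cells sum to 354, so (4,4) = 86.
Column 5 needs 440; the known cells sum to 347, so (2,5) = 93.
The remaining cell in main diagonal is (1,1) = 440 − 353 = 87.
Using anti-diagonal: 76 + 82 + 88 + 100 + ? → (4,2) = 440 − 346 = 94.
Using row 2: 90 + 96 + 82 + 93 + ? → (2,1) = 440 − 361 = 79.
Row 4: 83 + 94 + 86 + 97 + ? = 440, so (4,3) = 80.
Column 1 must total 440; the given cells sum to 349, so (3,1) = 91.
Column 3: 96 + 88 + 80 + 92 + ? = 440, so (1,3) = 84.
From row 1, 440 − (87 + 84 + 95 + 76) gives (1,2) = 98.
Row 3 must total 440; the given cells sum to 363, so (3,2) = 77.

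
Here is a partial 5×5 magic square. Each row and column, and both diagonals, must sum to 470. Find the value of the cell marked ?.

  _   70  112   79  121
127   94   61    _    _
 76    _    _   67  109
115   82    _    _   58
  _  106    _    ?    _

130

From row 1, 470 − (70 + 112 + 79 + 121) gives (1,1) = 88.
Using column 1: 88 + 127 + 76 + 115 + ? → (5,1) = 470 − 406 = 64.
Using column 2: 70 + 94 + 82 + 106 + ? → (3,2) = 470 − 352 = 118.
Row 3 needs 470; the known cells sum to 370, so (3,3) = 100.
Anti-diagonal must total 470; the given cells sum to 367, so (2,4) = 103.
Row 2: 127 + 94 + 61 + 103 + ? = 470, so (2,5) = 85.
Column 5: 121 + 85 + 109 + 58 + ? = 470, so (5,5) = 97.
Main diagonal: 88 + 94 + 100 + 97 + ? = 470, so (4,4) = 91.
Row 4 must total 470; the given cells sum to 346, so (4,3) = 124.
Using column 3: 112 + 61 + 100 + 124 + ? → (5,3) = 470 − 397 = 73.
Using column 4: 79 + 103 + 67 + 91 + ? → (5,4) = 470 − 340 = 130.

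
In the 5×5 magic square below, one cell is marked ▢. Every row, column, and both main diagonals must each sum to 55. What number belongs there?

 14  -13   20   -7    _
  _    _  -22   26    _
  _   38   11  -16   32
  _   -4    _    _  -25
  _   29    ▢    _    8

2

From row 1, 55 − (14 + (-13) + 20 + (-7)) gives (1,5) = 41.
The remaining cell in row 3 is (3,1) = 55 − 65 = -10.
Column 2 must total 55; the given cells sum to 50, so (2,2) = 5.
Using column 5: 41 + 32 + (-25) + 8 + ? → (2,5) = 55 − 56 = -1.
Main diagonal: 14 + 5 + 11 + 8 + ? = 55, so (4,4) = 17.
Using anti-diagonal: 41 + 26 + 11 + (-4) + ? → (5,1) = 55 − 74 = -19.
Using row 2: 5 + (-22) + 26 + (-1) + ? → (2,1) = 55 − 8 = 47.
The remaining cell in column 1 is (4,1) = 55 − 32 = 23.
Using column 4: -7 + 26 + (-16) + 17 + ? → (5,4) = 55 − 20 = 35.
Row 4 needs 55; the known cells sum to 11, so (4,3) = 44.
Row 5 needs 55; the known cells sum to 53, so (5,3) = 2.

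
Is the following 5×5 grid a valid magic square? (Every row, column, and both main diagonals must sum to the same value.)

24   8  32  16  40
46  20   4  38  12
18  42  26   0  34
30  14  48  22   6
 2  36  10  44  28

Row 1: 24 + 8 + 32 + 16 + 40 = 120.
Row 2: 46 + 20 + 4 + 38 + 12 = 120.
Row 3: 18 + 42 + 26 + 0 + 34 = 120.
Row 4: 30 + 14 + 48 + 22 + 6 = 120.
Row 5: 2 + 36 + 10 + 44 + 28 = 120.
Column 1: 24 + 46 + 18 + 30 + 2 = 120.
Column 2: 8 + 20 + 42 + 14 + 36 = 120.
Column 3: 32 + 4 + 26 + 48 + 10 = 120.
Column 4: 16 + 38 + 0 + 22 + 44 = 120.
Column 5: 40 + 12 + 34 + 6 + 28 = 120.
Main diagonal: 24 + 20 + 26 + 22 + 28 = 120.
Anti-diagonal: 40 + 38 + 26 + 14 + 2 = 120.
All lines sum to 120.

Yes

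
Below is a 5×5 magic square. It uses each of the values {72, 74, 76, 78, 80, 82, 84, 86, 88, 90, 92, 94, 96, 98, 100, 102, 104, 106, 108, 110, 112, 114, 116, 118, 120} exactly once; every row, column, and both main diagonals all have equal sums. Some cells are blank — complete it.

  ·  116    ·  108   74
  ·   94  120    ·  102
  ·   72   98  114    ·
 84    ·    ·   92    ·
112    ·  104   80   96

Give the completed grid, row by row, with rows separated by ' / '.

100 116 82 108 74 / 78 94 120 86 102 / 106 72 98 114 90 / 84 110 76 92 118 / 112 88 104 80 96

The 25 entries sum to 2400, so each line sums to 2400/5 = 480.
Using row 5: 112 + 104 + 80 + 96 + ? → (5,2) = 480 − 392 = 88.
Column 2 needs 480; the known cells sum to 370, so (4,2) = 110.
From column 4, 480 − (108 + 114 + 92 + 80) gives (2,4) = 86.
Using main diagonal: 94 + 98 + 92 + 96 + ? → (1,1) = 480 − 380 = 100.
Row 1 must total 480; the given cells sum to 398, so (1,3) = 82.
Row 2: 94 + 120 + 86 + 102 + ? = 480, so (2,1) = 78.
Column 1: 100 + 78 + 84 + 112 + ? = 480, so (3,1) = 106.
Column 3 must total 480; the given cells sum to 404, so (4,3) = 76.
Row 3 must total 480; the given cells sum to 390, so (3,5) = 90.
From row 4, 480 − (84 + 110 + 76 + 92) gives (4,5) = 118.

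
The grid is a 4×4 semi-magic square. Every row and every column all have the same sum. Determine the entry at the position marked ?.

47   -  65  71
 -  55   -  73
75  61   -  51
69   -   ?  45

Column 4 is complete and sums to 240; that is the magic constant.
Row 1: 47 + 65 + 71 + ? = 240, so (1,2) = 57.
The remaining cell in row 3 is (3,3) = 240 − 187 = 53.
The remaining cell in column 1 is (2,1) = 240 − 191 = 49.
Column 2 needs 240; the known cells sum to 173, so (4,2) = 67.
Row 2: 49 + 55 + 73 + ? = 240, so (2,3) = 63.
From row 4, 240 − (69 + 67 + 45) gives (4,3) = 59.

59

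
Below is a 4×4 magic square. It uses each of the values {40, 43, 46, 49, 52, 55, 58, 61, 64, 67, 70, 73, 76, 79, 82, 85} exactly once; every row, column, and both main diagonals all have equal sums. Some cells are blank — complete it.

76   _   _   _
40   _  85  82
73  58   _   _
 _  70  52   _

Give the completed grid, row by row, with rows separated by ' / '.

76 79 49 46 / 40 43 85 82 / 73 58 64 55 / 61 70 52 67

The 16 entries sum to 1000, so each line sums to 1000/4 = 250.
The remaining cell in row 2 is (2,2) = 250 − 207 = 43.
Column 1 must total 250; the given cells sum to 189, so (4,1) = 61.
From column 2, 250 − (43 + 58 + 70) gives (1,2) = 79.
Anti-diagonal: 85 + 58 + 61 + ? = 250, so (1,4) = 46.
The remaining cell in row 1 is (1,3) = 250 − 201 = 49.
The remaining cell in row 4 is (4,4) = 250 − 183 = 67.
Column 3 must total 250; the given cells sum to 186, so (3,3) = 64.
Column 4 needs 250; the known cells sum to 195, so (3,4) = 55.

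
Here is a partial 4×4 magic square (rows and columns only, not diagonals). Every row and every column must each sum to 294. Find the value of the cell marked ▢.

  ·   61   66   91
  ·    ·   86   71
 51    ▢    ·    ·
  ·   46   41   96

Row 1: 61 + 66 + 91 + ? = 294, so (1,1) = 76.
Row 4 must total 294; the given cells sum to 183, so (4,1) = 111.
Using column 1: 76 + 51 + 111 + ? → (2,1) = 294 − 238 = 56.
From column 3, 294 − (66 + 86 + 41) gives (3,3) = 101.
Column 4 needs 294; the known cells sum to 258, so (3,4) = 36.
From row 2, 294 − (56 + 86 + 71) gives (2,2) = 81.
Row 3 must total 294; the given cells sum to 188, so (3,2) = 106.

106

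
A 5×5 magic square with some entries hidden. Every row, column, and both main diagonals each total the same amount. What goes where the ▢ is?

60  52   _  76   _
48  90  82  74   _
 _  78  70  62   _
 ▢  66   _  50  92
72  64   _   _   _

84

Column 2 is complete and sums to 350; that is the magic constant.
The remaining cell in row 2 is (2,5) = 350 − 294 = 56.
Using column 4: 76 + 74 + 62 + 50 + ? → (5,4) = 350 − 262 = 88.
Main diagonal must total 350; the given cells sum to 270, so (5,5) = 80.
The remaining cell in anti-diagonal is (1,5) = 350 − 282 = 68.
The remaining cell in row 1 is (1,3) = 350 − 256 = 94.
From row 5, 350 − (72 + 64 + 88 + 80) gives (5,3) = 46.
The remaining cell in column 3 is (4,3) = 350 − 292 = 58.
Column 5 needs 350; the known cells sum to 296, so (3,5) = 54.
Using row 3: 78 + 70 + 62 + 54 + ? → (3,1) = 350 − 264 = 86.
Row 4 must total 350; the given cells sum to 266, so (4,1) = 84.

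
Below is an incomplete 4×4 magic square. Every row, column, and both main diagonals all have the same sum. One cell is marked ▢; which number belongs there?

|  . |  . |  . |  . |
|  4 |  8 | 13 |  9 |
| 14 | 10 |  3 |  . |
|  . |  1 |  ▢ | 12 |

16

Row 2 is complete and sums to 34; that is the magic constant.
The remaining cell in row 3 is (3,4) = 34 − 27 = 7.
The remaining cell in column 2 is (1,2) = 34 − 19 = 15.
Column 4 needs 34; the known cells sum to 28, so (1,4) = 6.
Main diagonal needs 34; the known cells sum to 23, so (1,1) = 11.
Anti-diagonal must total 34; the given cells sum to 29, so (4,1) = 5.
The remaining cell in row 1 is (1,3) = 34 − 32 = 2.
Using row 4: 5 + 1 + 12 + ? → (4,3) = 34 − 18 = 16.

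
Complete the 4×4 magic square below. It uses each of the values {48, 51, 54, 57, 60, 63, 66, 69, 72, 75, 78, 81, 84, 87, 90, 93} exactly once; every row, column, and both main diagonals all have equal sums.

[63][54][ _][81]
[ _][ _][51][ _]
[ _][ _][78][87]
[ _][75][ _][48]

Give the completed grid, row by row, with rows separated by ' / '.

63 54 84 81 / 72 93 51 66 / 57 60 78 87 / 90 75 69 48

The 16 entries sum to 1128, so each line sums to 1128/4 = 282.
Row 1 must total 282; the given cells sum to 198, so (1,3) = 84.
Using column 3: 84 + 51 + 78 + ? → (4,3) = 282 − 213 = 69.
The remaining cell in column 4 is (2,4) = 282 − 216 = 66.
Using main diagonal: 63 + 78 + 48 + ? → (2,2) = 282 − 189 = 93.
Row 2 must total 282; the given cells sum to 210, so (2,1) = 72.
Row 4: 75 + 69 + 48 + ? = 282, so (4,1) = 90.
The remaining cell in column 1 is (3,1) = 282 − 225 = 57.
Using column 2: 54 + 93 + 75 + ? → (3,2) = 282 − 222 = 60.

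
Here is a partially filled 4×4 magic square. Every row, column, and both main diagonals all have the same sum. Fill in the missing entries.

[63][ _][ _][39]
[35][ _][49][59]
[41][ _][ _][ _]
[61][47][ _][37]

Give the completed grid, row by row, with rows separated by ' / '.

63 45 53 39 / 35 57 49 59 / 41 51 43 65 / 61 47 55 37

Column 1 is already complete: 63 + 35 + 41 + 61 = 200, so that is the magic constant.
Row 2 must total 200; the given cells sum to 143, so (2,2) = 57.
The remaining cell in row 4 is (4,3) = 200 − 145 = 55.
From column 4, 200 − (39 + 59 + 37) gives (3,4) = 65.
Main diagonal must total 200; the given cells sum to 157, so (3,3) = 43.
Anti-diagonal needs 200; the known cells sum to 149, so (3,2) = 51.
Column 2 needs 200; the known cells sum to 155, so (1,2) = 45.
Column 3 needs 200; the known cells sum to 147, so (1,3) = 53.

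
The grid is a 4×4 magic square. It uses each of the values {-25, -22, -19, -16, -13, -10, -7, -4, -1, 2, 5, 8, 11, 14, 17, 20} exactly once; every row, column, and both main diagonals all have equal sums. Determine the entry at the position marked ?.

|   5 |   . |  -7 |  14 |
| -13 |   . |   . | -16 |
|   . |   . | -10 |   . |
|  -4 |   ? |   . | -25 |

The 16 entries sum to -40, so each line sums to -40/4 = -10.
Row 1 needs -10; the known cells sum to 12, so (1,2) = -22.
Using column 1: 5 + (-13) + (-4) + ? → (3,1) = -10 − (-12) = 2.
Column 4 must total -10; the given cells sum to -27, so (3,4) = 17.
Main diagonal must total -10; the given cells sum to -30, so (2,2) = 20.
From row 2, -10 − (-13 + 20 + (-16)) gives (2,3) = -1.
From row 3, -10 − (2 + (-10) + 17) gives (3,2) = -19.
The remaining cell in column 2 is (4,2) = -10 − (-21) = 11.

11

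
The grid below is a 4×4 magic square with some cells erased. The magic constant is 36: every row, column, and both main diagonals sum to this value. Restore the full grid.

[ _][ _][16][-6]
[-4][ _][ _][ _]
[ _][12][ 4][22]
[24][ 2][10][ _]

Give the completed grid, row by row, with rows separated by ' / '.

18 8 16 -6 / -4 14 6 20 / -2 12 4 22 / 24 2 10 0

Row 3 needs 36; the known cells sum to 38, so (3,1) = -2.
From row 4, 36 − (24 + 2 + 10) gives (4,4) = 0.
Using column 1: -4 + (-2) + 24 + ? → (1,1) = 36 − 18 = 18.
Column 3 must total 36; the given cells sum to 30, so (2,3) = 6.
Column 4 needs 36; the known cells sum to 16, so (2,4) = 20.
Using main diagonal: 18 + 4 + 0 + ? → (2,2) = 36 − 22 = 14.
Row 1 must total 36; the given cells sum to 28, so (1,2) = 8.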